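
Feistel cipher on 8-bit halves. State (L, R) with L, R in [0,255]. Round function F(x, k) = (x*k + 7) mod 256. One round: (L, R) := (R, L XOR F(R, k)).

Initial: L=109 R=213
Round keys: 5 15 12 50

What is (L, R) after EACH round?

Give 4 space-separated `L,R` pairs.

Round 1 (k=5): L=213 R=93
Round 2 (k=15): L=93 R=175
Round 3 (k=12): L=175 R=102
Round 4 (k=50): L=102 R=92

Answer: 213,93 93,175 175,102 102,92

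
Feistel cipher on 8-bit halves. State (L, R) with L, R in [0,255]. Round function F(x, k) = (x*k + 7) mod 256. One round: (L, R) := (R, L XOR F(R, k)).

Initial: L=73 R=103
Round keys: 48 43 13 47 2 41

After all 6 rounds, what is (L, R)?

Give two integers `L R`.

Answer: 0 141

Derivation:
Round 1 (k=48): L=103 R=30
Round 2 (k=43): L=30 R=118
Round 3 (k=13): L=118 R=27
Round 4 (k=47): L=27 R=138
Round 5 (k=2): L=138 R=0
Round 6 (k=41): L=0 R=141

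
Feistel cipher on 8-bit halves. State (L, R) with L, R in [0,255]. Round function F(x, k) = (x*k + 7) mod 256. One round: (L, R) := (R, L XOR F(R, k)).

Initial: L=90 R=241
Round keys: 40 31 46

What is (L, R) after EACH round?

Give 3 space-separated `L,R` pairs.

Round 1 (k=40): L=241 R=245
Round 2 (k=31): L=245 R=67
Round 3 (k=46): L=67 R=228

Answer: 241,245 245,67 67,228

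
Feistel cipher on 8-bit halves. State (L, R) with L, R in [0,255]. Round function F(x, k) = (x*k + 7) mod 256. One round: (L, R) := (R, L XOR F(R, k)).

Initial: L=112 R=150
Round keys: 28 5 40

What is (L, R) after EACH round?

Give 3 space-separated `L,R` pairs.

Answer: 150,31 31,52 52,56

Derivation:
Round 1 (k=28): L=150 R=31
Round 2 (k=5): L=31 R=52
Round 3 (k=40): L=52 R=56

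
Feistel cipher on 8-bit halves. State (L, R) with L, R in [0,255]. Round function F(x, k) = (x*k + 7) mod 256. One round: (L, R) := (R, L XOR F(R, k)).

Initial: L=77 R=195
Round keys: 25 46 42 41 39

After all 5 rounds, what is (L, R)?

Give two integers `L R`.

Round 1 (k=25): L=195 R=95
Round 2 (k=46): L=95 R=218
Round 3 (k=42): L=218 R=148
Round 4 (k=41): L=148 R=97
Round 5 (k=39): L=97 R=90

Answer: 97 90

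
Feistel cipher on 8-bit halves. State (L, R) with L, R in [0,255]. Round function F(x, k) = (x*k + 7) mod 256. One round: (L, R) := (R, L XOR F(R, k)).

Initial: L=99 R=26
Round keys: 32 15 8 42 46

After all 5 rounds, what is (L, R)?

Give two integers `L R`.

Answer: 172 4

Derivation:
Round 1 (k=32): L=26 R=36
Round 2 (k=15): L=36 R=57
Round 3 (k=8): L=57 R=235
Round 4 (k=42): L=235 R=172
Round 5 (k=46): L=172 R=4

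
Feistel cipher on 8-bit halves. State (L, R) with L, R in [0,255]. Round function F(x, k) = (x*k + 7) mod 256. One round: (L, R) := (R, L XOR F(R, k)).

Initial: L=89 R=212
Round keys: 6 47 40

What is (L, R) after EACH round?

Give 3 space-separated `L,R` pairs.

Answer: 212,166 166,85 85,233

Derivation:
Round 1 (k=6): L=212 R=166
Round 2 (k=47): L=166 R=85
Round 3 (k=40): L=85 R=233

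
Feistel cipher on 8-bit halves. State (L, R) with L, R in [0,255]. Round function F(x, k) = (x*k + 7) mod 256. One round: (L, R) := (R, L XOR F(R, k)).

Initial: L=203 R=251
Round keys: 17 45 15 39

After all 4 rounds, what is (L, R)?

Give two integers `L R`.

Answer: 185 129

Derivation:
Round 1 (k=17): L=251 R=121
Round 2 (k=45): L=121 R=183
Round 3 (k=15): L=183 R=185
Round 4 (k=39): L=185 R=129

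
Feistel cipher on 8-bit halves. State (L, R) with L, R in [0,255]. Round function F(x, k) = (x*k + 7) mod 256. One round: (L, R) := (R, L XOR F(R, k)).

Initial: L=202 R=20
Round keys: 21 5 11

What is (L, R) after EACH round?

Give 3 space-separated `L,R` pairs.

Answer: 20,97 97,248 248,206

Derivation:
Round 1 (k=21): L=20 R=97
Round 2 (k=5): L=97 R=248
Round 3 (k=11): L=248 R=206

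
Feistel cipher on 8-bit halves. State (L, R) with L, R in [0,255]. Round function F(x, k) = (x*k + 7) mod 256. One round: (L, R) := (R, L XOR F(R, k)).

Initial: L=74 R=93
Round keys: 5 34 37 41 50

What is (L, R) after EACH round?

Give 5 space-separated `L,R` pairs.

Round 1 (k=5): L=93 R=146
Round 2 (k=34): L=146 R=54
Round 3 (k=37): L=54 R=71
Round 4 (k=41): L=71 R=80
Round 5 (k=50): L=80 R=224

Answer: 93,146 146,54 54,71 71,80 80,224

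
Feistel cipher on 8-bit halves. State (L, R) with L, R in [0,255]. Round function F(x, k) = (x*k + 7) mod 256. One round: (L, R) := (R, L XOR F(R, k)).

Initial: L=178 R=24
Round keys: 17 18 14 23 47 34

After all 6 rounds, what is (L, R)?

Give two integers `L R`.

Answer: 217 175

Derivation:
Round 1 (k=17): L=24 R=45
Round 2 (k=18): L=45 R=41
Round 3 (k=14): L=41 R=104
Round 4 (k=23): L=104 R=118
Round 5 (k=47): L=118 R=217
Round 6 (k=34): L=217 R=175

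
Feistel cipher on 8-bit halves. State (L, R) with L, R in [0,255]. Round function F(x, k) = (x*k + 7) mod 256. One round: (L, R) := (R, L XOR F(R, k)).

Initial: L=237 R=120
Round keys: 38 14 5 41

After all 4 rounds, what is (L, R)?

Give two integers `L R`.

Round 1 (k=38): L=120 R=58
Round 2 (k=14): L=58 R=75
Round 3 (k=5): L=75 R=68
Round 4 (k=41): L=68 R=160

Answer: 68 160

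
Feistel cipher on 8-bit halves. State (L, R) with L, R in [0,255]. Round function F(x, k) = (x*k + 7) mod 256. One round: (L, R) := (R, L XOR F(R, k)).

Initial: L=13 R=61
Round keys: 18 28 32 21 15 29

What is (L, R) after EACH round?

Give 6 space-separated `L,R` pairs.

Answer: 61,92 92,42 42,27 27,20 20,40 40,155

Derivation:
Round 1 (k=18): L=61 R=92
Round 2 (k=28): L=92 R=42
Round 3 (k=32): L=42 R=27
Round 4 (k=21): L=27 R=20
Round 5 (k=15): L=20 R=40
Round 6 (k=29): L=40 R=155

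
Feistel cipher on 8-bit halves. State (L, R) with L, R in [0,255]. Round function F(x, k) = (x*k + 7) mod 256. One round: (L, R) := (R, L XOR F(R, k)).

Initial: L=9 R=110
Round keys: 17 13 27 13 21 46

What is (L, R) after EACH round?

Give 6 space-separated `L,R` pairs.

Answer: 110,92 92,221 221,10 10,84 84,225 225,33

Derivation:
Round 1 (k=17): L=110 R=92
Round 2 (k=13): L=92 R=221
Round 3 (k=27): L=221 R=10
Round 4 (k=13): L=10 R=84
Round 5 (k=21): L=84 R=225
Round 6 (k=46): L=225 R=33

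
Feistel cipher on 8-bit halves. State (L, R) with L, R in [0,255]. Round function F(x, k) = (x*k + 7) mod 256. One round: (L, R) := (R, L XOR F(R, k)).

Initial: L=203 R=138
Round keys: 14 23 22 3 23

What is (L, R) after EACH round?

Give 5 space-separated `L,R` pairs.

Answer: 138,88 88,101 101,237 237,171 171,137

Derivation:
Round 1 (k=14): L=138 R=88
Round 2 (k=23): L=88 R=101
Round 3 (k=22): L=101 R=237
Round 4 (k=3): L=237 R=171
Round 5 (k=23): L=171 R=137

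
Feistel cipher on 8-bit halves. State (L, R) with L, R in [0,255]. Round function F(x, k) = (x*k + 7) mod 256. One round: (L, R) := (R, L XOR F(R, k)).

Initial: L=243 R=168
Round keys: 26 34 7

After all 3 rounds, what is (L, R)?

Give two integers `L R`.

Round 1 (k=26): L=168 R=228
Round 2 (k=34): L=228 R=231
Round 3 (k=7): L=231 R=188

Answer: 231 188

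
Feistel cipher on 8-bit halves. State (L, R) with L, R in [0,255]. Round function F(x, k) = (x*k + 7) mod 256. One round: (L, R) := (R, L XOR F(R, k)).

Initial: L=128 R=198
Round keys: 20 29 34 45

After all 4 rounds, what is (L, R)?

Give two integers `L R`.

Answer: 32 139

Derivation:
Round 1 (k=20): L=198 R=255
Round 2 (k=29): L=255 R=44
Round 3 (k=34): L=44 R=32
Round 4 (k=45): L=32 R=139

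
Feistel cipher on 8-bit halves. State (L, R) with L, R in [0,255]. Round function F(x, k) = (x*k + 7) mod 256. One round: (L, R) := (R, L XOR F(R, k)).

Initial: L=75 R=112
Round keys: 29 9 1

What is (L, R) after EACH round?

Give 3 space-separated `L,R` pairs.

Round 1 (k=29): L=112 R=252
Round 2 (k=9): L=252 R=147
Round 3 (k=1): L=147 R=102

Answer: 112,252 252,147 147,102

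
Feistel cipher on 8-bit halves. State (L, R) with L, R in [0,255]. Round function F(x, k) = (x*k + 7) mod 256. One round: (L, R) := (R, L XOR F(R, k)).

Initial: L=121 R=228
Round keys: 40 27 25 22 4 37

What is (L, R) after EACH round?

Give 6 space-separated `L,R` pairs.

Answer: 228,222 222,149 149,74 74,246 246,149 149,102

Derivation:
Round 1 (k=40): L=228 R=222
Round 2 (k=27): L=222 R=149
Round 3 (k=25): L=149 R=74
Round 4 (k=22): L=74 R=246
Round 5 (k=4): L=246 R=149
Round 6 (k=37): L=149 R=102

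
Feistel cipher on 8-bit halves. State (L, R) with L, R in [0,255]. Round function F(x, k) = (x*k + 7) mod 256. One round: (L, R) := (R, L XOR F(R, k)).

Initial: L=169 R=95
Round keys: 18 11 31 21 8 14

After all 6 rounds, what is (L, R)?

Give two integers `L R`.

Answer: 136 33

Derivation:
Round 1 (k=18): L=95 R=28
Round 2 (k=11): L=28 R=100
Round 3 (k=31): L=100 R=63
Round 4 (k=21): L=63 R=86
Round 5 (k=8): L=86 R=136
Round 6 (k=14): L=136 R=33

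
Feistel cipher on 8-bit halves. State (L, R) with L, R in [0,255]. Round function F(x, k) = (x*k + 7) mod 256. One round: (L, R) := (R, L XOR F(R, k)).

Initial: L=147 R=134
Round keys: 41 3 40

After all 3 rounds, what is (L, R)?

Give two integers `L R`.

Round 1 (k=41): L=134 R=238
Round 2 (k=3): L=238 R=87
Round 3 (k=40): L=87 R=113

Answer: 87 113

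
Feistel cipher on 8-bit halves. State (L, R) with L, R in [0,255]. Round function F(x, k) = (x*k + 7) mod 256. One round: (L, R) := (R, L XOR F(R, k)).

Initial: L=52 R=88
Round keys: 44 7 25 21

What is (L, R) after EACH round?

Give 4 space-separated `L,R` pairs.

Answer: 88,19 19,212 212,168 168,27

Derivation:
Round 1 (k=44): L=88 R=19
Round 2 (k=7): L=19 R=212
Round 3 (k=25): L=212 R=168
Round 4 (k=21): L=168 R=27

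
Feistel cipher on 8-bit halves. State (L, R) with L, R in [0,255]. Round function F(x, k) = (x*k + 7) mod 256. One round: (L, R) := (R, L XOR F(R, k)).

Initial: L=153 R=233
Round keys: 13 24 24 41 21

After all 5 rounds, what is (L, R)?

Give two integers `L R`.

Answer: 191 224

Derivation:
Round 1 (k=13): L=233 R=69
Round 2 (k=24): L=69 R=150
Round 3 (k=24): L=150 R=82
Round 4 (k=41): L=82 R=191
Round 5 (k=21): L=191 R=224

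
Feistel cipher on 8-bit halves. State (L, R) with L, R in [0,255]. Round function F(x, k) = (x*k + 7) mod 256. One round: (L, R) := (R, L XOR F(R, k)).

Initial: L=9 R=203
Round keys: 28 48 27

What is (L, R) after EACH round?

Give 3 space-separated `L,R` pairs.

Round 1 (k=28): L=203 R=50
Round 2 (k=48): L=50 R=172
Round 3 (k=27): L=172 R=25

Answer: 203,50 50,172 172,25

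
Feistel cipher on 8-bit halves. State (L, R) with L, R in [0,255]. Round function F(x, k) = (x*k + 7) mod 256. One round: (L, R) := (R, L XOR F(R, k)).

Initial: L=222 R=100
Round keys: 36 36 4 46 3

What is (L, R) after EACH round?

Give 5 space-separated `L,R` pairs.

Answer: 100,201 201,47 47,10 10,252 252,241

Derivation:
Round 1 (k=36): L=100 R=201
Round 2 (k=36): L=201 R=47
Round 3 (k=4): L=47 R=10
Round 4 (k=46): L=10 R=252
Round 5 (k=3): L=252 R=241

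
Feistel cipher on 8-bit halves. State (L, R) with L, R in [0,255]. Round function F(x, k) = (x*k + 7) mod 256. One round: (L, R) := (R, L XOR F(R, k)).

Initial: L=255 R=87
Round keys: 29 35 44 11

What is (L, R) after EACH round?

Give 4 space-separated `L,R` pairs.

Answer: 87,29 29,169 169,14 14,8

Derivation:
Round 1 (k=29): L=87 R=29
Round 2 (k=35): L=29 R=169
Round 3 (k=44): L=169 R=14
Round 4 (k=11): L=14 R=8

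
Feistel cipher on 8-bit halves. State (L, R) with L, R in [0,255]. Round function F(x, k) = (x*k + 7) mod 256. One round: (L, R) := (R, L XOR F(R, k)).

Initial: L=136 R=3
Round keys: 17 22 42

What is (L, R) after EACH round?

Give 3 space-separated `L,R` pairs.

Answer: 3,178 178,80 80,149

Derivation:
Round 1 (k=17): L=3 R=178
Round 2 (k=22): L=178 R=80
Round 3 (k=42): L=80 R=149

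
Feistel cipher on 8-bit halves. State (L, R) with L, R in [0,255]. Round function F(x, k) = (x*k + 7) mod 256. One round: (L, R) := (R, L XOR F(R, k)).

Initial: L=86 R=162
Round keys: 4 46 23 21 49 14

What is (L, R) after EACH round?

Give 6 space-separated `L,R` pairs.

Round 1 (k=4): L=162 R=217
Round 2 (k=46): L=217 R=167
Round 3 (k=23): L=167 R=209
Round 4 (k=21): L=209 R=139
Round 5 (k=49): L=139 R=115
Round 6 (k=14): L=115 R=218

Answer: 162,217 217,167 167,209 209,139 139,115 115,218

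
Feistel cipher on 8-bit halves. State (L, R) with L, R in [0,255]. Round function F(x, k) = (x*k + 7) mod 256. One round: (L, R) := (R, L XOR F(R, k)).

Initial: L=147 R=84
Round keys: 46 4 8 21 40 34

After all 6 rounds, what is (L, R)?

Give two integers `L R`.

Round 1 (k=46): L=84 R=140
Round 2 (k=4): L=140 R=99
Round 3 (k=8): L=99 R=147
Round 4 (k=21): L=147 R=117
Round 5 (k=40): L=117 R=220
Round 6 (k=34): L=220 R=74

Answer: 220 74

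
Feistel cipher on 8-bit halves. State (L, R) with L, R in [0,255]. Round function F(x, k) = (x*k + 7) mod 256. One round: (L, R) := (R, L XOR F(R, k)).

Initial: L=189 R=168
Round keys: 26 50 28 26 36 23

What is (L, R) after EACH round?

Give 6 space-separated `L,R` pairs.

Round 1 (k=26): L=168 R=170
Round 2 (k=50): L=170 R=147
Round 3 (k=28): L=147 R=177
Round 4 (k=26): L=177 R=146
Round 5 (k=36): L=146 R=62
Round 6 (k=23): L=62 R=11

Answer: 168,170 170,147 147,177 177,146 146,62 62,11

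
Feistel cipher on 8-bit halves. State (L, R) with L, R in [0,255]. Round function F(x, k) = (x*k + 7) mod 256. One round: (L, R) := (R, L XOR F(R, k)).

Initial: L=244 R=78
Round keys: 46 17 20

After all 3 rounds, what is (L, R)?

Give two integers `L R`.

Round 1 (k=46): L=78 R=255
Round 2 (k=17): L=255 R=184
Round 3 (k=20): L=184 R=152

Answer: 184 152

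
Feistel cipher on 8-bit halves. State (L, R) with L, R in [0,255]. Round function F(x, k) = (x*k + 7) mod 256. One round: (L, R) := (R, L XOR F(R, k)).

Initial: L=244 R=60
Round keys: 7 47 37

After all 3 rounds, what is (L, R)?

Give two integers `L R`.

Round 1 (k=7): L=60 R=95
Round 2 (k=47): L=95 R=68
Round 3 (k=37): L=68 R=132

Answer: 68 132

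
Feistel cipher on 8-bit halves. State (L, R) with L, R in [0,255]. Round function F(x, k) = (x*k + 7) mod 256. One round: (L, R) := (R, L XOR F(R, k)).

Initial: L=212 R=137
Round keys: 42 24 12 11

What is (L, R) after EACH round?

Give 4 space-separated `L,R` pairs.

Round 1 (k=42): L=137 R=85
Round 2 (k=24): L=85 R=118
Round 3 (k=12): L=118 R=218
Round 4 (k=11): L=218 R=19

Answer: 137,85 85,118 118,218 218,19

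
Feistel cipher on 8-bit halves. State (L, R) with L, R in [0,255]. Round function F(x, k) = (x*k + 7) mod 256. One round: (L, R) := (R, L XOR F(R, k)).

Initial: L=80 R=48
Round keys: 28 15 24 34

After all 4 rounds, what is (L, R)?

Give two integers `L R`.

Round 1 (k=28): L=48 R=23
Round 2 (k=15): L=23 R=80
Round 3 (k=24): L=80 R=144
Round 4 (k=34): L=144 R=119

Answer: 144 119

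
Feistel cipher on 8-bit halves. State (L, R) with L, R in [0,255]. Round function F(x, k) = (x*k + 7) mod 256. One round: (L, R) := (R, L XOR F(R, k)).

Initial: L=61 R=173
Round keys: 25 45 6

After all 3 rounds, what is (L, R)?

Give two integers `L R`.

Answer: 105 172

Derivation:
Round 1 (k=25): L=173 R=209
Round 2 (k=45): L=209 R=105
Round 3 (k=6): L=105 R=172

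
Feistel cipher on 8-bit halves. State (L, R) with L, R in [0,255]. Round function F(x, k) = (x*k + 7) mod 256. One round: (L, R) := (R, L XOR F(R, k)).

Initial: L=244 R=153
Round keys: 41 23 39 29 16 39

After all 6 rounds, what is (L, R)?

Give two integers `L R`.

Round 1 (k=41): L=153 R=124
Round 2 (k=23): L=124 R=178
Round 3 (k=39): L=178 R=89
Round 4 (k=29): L=89 R=174
Round 5 (k=16): L=174 R=190
Round 6 (k=39): L=190 R=87

Answer: 190 87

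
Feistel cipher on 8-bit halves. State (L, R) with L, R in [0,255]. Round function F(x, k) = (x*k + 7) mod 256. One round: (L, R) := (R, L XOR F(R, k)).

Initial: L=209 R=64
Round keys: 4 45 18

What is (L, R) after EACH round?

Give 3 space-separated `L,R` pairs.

Round 1 (k=4): L=64 R=214
Round 2 (k=45): L=214 R=229
Round 3 (k=18): L=229 R=247

Answer: 64,214 214,229 229,247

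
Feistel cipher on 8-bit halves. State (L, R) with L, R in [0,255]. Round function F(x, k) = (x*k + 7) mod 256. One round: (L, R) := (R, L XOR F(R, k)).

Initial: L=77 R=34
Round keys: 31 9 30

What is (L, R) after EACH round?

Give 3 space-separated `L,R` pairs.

Round 1 (k=31): L=34 R=104
Round 2 (k=9): L=104 R=141
Round 3 (k=30): L=141 R=229

Answer: 34,104 104,141 141,229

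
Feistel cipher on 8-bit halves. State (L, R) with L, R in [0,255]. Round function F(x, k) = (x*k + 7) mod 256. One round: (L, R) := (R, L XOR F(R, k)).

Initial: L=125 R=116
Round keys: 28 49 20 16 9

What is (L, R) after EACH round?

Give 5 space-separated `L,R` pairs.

Round 1 (k=28): L=116 R=202
Round 2 (k=49): L=202 R=197
Round 3 (k=20): L=197 R=161
Round 4 (k=16): L=161 R=210
Round 5 (k=9): L=210 R=200

Answer: 116,202 202,197 197,161 161,210 210,200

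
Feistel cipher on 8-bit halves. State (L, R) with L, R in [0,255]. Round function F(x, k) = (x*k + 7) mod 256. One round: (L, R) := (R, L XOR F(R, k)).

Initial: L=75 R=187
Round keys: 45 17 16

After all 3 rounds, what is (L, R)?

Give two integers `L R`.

Round 1 (k=45): L=187 R=173
Round 2 (k=17): L=173 R=63
Round 3 (k=16): L=63 R=90

Answer: 63 90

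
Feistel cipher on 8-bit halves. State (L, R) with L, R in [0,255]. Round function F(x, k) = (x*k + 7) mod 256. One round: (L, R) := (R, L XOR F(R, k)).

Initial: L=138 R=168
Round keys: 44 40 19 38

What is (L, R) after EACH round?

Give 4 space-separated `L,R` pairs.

Round 1 (k=44): L=168 R=109
Round 2 (k=40): L=109 R=167
Round 3 (k=19): L=167 R=1
Round 4 (k=38): L=1 R=138

Answer: 168,109 109,167 167,1 1,138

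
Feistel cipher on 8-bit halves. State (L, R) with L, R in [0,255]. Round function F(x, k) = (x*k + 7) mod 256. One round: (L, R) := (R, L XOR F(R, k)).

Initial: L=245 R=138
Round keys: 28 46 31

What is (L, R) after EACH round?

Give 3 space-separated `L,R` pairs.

Round 1 (k=28): L=138 R=234
Round 2 (k=46): L=234 R=153
Round 3 (k=31): L=153 R=100

Answer: 138,234 234,153 153,100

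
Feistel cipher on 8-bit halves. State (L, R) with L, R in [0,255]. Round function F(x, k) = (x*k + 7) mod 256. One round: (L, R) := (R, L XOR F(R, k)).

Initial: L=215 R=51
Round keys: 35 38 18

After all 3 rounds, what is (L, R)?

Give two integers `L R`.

Round 1 (k=35): L=51 R=215
Round 2 (k=38): L=215 R=194
Round 3 (k=18): L=194 R=124

Answer: 194 124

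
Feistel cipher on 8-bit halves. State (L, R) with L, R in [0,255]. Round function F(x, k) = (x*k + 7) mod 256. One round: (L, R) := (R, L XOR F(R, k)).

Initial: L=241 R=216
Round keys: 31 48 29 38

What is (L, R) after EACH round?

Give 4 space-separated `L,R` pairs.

Answer: 216,222 222,127 127,180 180,192

Derivation:
Round 1 (k=31): L=216 R=222
Round 2 (k=48): L=222 R=127
Round 3 (k=29): L=127 R=180
Round 4 (k=38): L=180 R=192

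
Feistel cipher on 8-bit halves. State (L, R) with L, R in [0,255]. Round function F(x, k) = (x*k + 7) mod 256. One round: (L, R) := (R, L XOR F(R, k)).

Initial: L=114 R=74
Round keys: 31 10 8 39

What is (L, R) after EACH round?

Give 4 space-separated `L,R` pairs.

Round 1 (k=31): L=74 R=143
Round 2 (k=10): L=143 R=215
Round 3 (k=8): L=215 R=48
Round 4 (k=39): L=48 R=128

Answer: 74,143 143,215 215,48 48,128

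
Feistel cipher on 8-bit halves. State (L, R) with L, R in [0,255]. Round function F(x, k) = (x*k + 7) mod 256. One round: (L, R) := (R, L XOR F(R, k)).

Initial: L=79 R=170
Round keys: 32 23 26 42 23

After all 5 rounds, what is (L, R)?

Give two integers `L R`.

Round 1 (k=32): L=170 R=8
Round 2 (k=23): L=8 R=21
Round 3 (k=26): L=21 R=33
Round 4 (k=42): L=33 R=100
Round 5 (k=23): L=100 R=34

Answer: 100 34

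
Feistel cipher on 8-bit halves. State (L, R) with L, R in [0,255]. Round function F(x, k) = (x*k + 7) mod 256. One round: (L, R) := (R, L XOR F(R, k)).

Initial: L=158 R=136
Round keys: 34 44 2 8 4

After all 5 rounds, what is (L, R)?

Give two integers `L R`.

Answer: 188 67

Derivation:
Round 1 (k=34): L=136 R=137
Round 2 (k=44): L=137 R=27
Round 3 (k=2): L=27 R=180
Round 4 (k=8): L=180 R=188
Round 5 (k=4): L=188 R=67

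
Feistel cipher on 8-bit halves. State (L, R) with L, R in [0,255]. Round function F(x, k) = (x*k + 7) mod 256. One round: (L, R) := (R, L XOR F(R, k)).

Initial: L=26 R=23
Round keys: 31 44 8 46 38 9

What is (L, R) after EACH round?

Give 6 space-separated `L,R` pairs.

Answer: 23,202 202,168 168,141 141,245 245,232 232,218

Derivation:
Round 1 (k=31): L=23 R=202
Round 2 (k=44): L=202 R=168
Round 3 (k=8): L=168 R=141
Round 4 (k=46): L=141 R=245
Round 5 (k=38): L=245 R=232
Round 6 (k=9): L=232 R=218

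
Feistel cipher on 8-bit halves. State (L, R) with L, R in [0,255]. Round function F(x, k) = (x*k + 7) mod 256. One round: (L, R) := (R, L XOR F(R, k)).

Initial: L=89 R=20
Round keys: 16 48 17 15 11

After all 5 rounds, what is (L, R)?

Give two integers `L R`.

Round 1 (k=16): L=20 R=30
Round 2 (k=48): L=30 R=179
Round 3 (k=17): L=179 R=244
Round 4 (k=15): L=244 R=224
Round 5 (k=11): L=224 R=83

Answer: 224 83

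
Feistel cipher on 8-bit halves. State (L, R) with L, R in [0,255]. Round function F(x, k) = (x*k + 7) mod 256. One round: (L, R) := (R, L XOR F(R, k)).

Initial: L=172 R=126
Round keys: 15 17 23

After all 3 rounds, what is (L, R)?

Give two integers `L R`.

Answer: 98 16

Derivation:
Round 1 (k=15): L=126 R=197
Round 2 (k=17): L=197 R=98
Round 3 (k=23): L=98 R=16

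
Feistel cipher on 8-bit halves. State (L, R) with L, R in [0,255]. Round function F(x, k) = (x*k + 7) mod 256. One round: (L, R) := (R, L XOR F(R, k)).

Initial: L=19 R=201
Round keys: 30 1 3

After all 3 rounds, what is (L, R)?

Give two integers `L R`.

Round 1 (k=30): L=201 R=134
Round 2 (k=1): L=134 R=68
Round 3 (k=3): L=68 R=85

Answer: 68 85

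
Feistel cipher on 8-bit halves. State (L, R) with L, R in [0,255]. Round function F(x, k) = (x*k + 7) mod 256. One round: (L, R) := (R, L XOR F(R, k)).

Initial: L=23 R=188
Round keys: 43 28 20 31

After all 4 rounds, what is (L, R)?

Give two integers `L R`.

Answer: 239 19

Derivation:
Round 1 (k=43): L=188 R=140
Round 2 (k=28): L=140 R=235
Round 3 (k=20): L=235 R=239
Round 4 (k=31): L=239 R=19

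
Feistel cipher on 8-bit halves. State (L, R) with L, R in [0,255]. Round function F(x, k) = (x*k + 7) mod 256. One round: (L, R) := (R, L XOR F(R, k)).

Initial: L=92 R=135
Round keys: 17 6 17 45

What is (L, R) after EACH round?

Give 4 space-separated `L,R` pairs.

Answer: 135,162 162,84 84,57 57,88

Derivation:
Round 1 (k=17): L=135 R=162
Round 2 (k=6): L=162 R=84
Round 3 (k=17): L=84 R=57
Round 4 (k=45): L=57 R=88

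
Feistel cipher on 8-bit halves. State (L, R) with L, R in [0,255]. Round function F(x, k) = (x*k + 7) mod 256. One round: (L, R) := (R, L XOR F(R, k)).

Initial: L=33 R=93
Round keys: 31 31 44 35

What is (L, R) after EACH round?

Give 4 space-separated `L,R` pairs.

Round 1 (k=31): L=93 R=107
Round 2 (k=31): L=107 R=161
Round 3 (k=44): L=161 R=216
Round 4 (k=35): L=216 R=46

Answer: 93,107 107,161 161,216 216,46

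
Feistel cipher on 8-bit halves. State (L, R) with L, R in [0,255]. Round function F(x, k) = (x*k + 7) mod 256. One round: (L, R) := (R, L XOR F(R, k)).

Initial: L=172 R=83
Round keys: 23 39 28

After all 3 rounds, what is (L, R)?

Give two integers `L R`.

Round 1 (k=23): L=83 R=208
Round 2 (k=39): L=208 R=228
Round 3 (k=28): L=228 R=39

Answer: 228 39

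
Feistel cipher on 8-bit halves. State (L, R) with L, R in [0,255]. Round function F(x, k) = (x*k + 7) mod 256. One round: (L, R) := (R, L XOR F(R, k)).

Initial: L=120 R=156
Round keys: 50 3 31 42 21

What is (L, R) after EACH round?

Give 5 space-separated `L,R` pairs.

Round 1 (k=50): L=156 R=7
Round 2 (k=3): L=7 R=128
Round 3 (k=31): L=128 R=128
Round 4 (k=42): L=128 R=135
Round 5 (k=21): L=135 R=154

Answer: 156,7 7,128 128,128 128,135 135,154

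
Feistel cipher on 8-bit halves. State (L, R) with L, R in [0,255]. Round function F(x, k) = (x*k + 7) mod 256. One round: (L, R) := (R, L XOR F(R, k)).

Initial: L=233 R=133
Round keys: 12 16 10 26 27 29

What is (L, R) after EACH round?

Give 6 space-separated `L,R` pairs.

Round 1 (k=12): L=133 R=170
Round 2 (k=16): L=170 R=34
Round 3 (k=10): L=34 R=241
Round 4 (k=26): L=241 R=163
Round 5 (k=27): L=163 R=201
Round 6 (k=29): L=201 R=111

Answer: 133,170 170,34 34,241 241,163 163,201 201,111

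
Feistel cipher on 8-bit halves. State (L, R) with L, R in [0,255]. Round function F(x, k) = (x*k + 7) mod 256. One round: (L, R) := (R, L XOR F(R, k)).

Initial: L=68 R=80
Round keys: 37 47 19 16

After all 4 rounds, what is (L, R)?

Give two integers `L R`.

Round 1 (k=37): L=80 R=211
Round 2 (k=47): L=211 R=148
Round 3 (k=19): L=148 R=208
Round 4 (k=16): L=208 R=147

Answer: 208 147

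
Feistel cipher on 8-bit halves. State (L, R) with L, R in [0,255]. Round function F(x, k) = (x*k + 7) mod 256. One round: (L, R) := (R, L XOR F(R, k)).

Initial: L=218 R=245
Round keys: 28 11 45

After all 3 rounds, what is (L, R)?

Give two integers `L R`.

Round 1 (k=28): L=245 R=9
Round 2 (k=11): L=9 R=159
Round 3 (k=45): L=159 R=243

Answer: 159 243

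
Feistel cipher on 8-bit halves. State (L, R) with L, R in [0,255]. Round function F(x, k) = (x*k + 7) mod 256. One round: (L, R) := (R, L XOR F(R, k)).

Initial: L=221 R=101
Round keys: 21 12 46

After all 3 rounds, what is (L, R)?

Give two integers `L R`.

Answer: 198 22

Derivation:
Round 1 (k=21): L=101 R=141
Round 2 (k=12): L=141 R=198
Round 3 (k=46): L=198 R=22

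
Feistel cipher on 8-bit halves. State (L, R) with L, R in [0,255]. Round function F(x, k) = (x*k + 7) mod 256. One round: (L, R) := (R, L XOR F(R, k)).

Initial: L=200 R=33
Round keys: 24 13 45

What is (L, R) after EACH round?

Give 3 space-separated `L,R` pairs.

Round 1 (k=24): L=33 R=215
Round 2 (k=13): L=215 R=211
Round 3 (k=45): L=211 R=201

Answer: 33,215 215,211 211,201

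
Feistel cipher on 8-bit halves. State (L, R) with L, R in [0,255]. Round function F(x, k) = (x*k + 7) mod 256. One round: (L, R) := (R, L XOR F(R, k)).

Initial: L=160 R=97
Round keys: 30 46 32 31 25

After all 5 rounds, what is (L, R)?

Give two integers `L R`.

Answer: 9 170

Derivation:
Round 1 (k=30): L=97 R=197
Round 2 (k=46): L=197 R=12
Round 3 (k=32): L=12 R=66
Round 4 (k=31): L=66 R=9
Round 5 (k=25): L=9 R=170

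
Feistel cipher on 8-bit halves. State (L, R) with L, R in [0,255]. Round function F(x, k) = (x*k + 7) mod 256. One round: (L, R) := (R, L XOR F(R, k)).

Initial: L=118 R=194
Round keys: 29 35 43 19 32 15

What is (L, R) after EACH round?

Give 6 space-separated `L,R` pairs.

Round 1 (k=29): L=194 R=119
Round 2 (k=35): L=119 R=142
Round 3 (k=43): L=142 R=150
Round 4 (k=19): L=150 R=167
Round 5 (k=32): L=167 R=113
Round 6 (k=15): L=113 R=1

Answer: 194,119 119,142 142,150 150,167 167,113 113,1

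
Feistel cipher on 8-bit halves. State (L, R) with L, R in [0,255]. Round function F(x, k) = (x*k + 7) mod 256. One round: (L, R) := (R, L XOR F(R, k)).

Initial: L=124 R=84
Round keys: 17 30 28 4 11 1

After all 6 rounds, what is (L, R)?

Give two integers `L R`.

Round 1 (k=17): L=84 R=231
Round 2 (k=30): L=231 R=77
Round 3 (k=28): L=77 R=148
Round 4 (k=4): L=148 R=26
Round 5 (k=11): L=26 R=177
Round 6 (k=1): L=177 R=162

Answer: 177 162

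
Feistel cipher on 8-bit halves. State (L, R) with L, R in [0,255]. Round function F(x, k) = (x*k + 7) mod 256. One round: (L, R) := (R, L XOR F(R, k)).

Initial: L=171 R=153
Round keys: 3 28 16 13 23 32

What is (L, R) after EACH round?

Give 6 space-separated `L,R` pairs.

Round 1 (k=3): L=153 R=121
Round 2 (k=28): L=121 R=218
Round 3 (k=16): L=218 R=222
Round 4 (k=13): L=222 R=151
Round 5 (k=23): L=151 R=70
Round 6 (k=32): L=70 R=80

Answer: 153,121 121,218 218,222 222,151 151,70 70,80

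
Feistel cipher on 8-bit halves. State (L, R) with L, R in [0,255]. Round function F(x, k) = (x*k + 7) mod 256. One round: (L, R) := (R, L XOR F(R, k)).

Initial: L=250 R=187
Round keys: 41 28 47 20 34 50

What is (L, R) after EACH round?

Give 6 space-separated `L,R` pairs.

Answer: 187,0 0,188 188,139 139,95 95,46 46,92

Derivation:
Round 1 (k=41): L=187 R=0
Round 2 (k=28): L=0 R=188
Round 3 (k=47): L=188 R=139
Round 4 (k=20): L=139 R=95
Round 5 (k=34): L=95 R=46
Round 6 (k=50): L=46 R=92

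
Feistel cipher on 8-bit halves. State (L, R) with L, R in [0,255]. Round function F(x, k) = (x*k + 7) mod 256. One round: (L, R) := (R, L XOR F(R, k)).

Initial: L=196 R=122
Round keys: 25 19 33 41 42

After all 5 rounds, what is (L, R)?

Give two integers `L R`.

Round 1 (k=25): L=122 R=53
Round 2 (k=19): L=53 R=140
Round 3 (k=33): L=140 R=38
Round 4 (k=41): L=38 R=145
Round 5 (k=42): L=145 R=247

Answer: 145 247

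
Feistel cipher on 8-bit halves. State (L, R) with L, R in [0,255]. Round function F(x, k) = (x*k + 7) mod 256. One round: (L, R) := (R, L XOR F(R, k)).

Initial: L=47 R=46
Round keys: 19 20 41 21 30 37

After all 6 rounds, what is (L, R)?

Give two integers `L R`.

Answer: 81 144

Derivation:
Round 1 (k=19): L=46 R=94
Round 2 (k=20): L=94 R=113
Round 3 (k=41): L=113 R=126
Round 4 (k=21): L=126 R=44
Round 5 (k=30): L=44 R=81
Round 6 (k=37): L=81 R=144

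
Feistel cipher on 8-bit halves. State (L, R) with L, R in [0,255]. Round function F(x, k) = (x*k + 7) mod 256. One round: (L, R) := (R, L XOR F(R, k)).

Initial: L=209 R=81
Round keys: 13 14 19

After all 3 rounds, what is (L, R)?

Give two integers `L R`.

Answer: 60 142

Derivation:
Round 1 (k=13): L=81 R=245
Round 2 (k=14): L=245 R=60
Round 3 (k=19): L=60 R=142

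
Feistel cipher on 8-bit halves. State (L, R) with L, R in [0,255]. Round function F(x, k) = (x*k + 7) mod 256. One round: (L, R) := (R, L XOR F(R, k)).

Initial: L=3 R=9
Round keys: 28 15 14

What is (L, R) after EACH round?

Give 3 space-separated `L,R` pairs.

Answer: 9,0 0,14 14,203

Derivation:
Round 1 (k=28): L=9 R=0
Round 2 (k=15): L=0 R=14
Round 3 (k=14): L=14 R=203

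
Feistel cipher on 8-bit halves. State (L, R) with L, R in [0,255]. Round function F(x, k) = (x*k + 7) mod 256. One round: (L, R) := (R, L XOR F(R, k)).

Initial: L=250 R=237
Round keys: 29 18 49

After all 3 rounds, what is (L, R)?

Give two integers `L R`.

Round 1 (k=29): L=237 R=26
Round 2 (k=18): L=26 R=54
Round 3 (k=49): L=54 R=71

Answer: 54 71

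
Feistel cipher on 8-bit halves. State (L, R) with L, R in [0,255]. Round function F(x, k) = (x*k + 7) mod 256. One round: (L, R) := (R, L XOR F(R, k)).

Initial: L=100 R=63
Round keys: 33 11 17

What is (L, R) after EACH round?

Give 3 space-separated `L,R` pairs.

Answer: 63,66 66,226 226,75

Derivation:
Round 1 (k=33): L=63 R=66
Round 2 (k=11): L=66 R=226
Round 3 (k=17): L=226 R=75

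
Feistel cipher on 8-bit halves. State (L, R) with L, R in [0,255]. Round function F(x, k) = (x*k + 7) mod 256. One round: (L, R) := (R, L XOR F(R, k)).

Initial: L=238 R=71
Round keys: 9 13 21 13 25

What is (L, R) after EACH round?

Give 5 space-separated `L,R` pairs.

Round 1 (k=9): L=71 R=104
Round 2 (k=13): L=104 R=8
Round 3 (k=21): L=8 R=199
Round 4 (k=13): L=199 R=42
Round 5 (k=25): L=42 R=230

Answer: 71,104 104,8 8,199 199,42 42,230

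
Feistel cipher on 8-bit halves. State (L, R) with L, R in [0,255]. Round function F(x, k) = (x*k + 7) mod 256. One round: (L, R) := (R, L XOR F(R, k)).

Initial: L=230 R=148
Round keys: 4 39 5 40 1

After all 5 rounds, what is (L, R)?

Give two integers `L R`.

Round 1 (k=4): L=148 R=177
Round 2 (k=39): L=177 R=106
Round 3 (k=5): L=106 R=168
Round 4 (k=40): L=168 R=45
Round 5 (k=1): L=45 R=156

Answer: 45 156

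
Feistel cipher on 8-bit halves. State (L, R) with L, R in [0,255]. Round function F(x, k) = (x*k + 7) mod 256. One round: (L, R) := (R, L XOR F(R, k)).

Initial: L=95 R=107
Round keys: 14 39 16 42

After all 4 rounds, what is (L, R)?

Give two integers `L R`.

Answer: 153 179

Derivation:
Round 1 (k=14): L=107 R=190
Round 2 (k=39): L=190 R=146
Round 3 (k=16): L=146 R=153
Round 4 (k=42): L=153 R=179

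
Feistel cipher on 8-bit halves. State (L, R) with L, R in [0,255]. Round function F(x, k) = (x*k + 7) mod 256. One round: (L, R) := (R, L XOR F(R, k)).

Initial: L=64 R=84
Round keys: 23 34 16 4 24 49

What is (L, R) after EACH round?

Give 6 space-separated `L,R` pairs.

Round 1 (k=23): L=84 R=211
Round 2 (k=34): L=211 R=89
Round 3 (k=16): L=89 R=68
Round 4 (k=4): L=68 R=78
Round 5 (k=24): L=78 R=19
Round 6 (k=49): L=19 R=228

Answer: 84,211 211,89 89,68 68,78 78,19 19,228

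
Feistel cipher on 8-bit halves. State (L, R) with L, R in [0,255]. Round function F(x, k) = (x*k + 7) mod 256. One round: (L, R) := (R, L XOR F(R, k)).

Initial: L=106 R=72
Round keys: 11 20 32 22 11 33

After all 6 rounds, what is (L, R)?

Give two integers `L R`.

Round 1 (k=11): L=72 R=117
Round 2 (k=20): L=117 R=99
Round 3 (k=32): L=99 R=18
Round 4 (k=22): L=18 R=240
Round 5 (k=11): L=240 R=69
Round 6 (k=33): L=69 R=28

Answer: 69 28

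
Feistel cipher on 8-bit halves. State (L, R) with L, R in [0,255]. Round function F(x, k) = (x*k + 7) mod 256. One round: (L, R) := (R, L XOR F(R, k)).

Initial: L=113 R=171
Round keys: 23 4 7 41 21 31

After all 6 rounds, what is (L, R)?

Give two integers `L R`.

Round 1 (k=23): L=171 R=21
Round 2 (k=4): L=21 R=240
Round 3 (k=7): L=240 R=130
Round 4 (k=41): L=130 R=41
Round 5 (k=21): L=41 R=230
Round 6 (k=31): L=230 R=200

Answer: 230 200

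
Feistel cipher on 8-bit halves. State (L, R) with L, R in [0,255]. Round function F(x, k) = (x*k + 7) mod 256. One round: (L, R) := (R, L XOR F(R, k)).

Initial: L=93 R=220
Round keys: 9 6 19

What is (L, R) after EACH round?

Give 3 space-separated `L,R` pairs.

Round 1 (k=9): L=220 R=158
Round 2 (k=6): L=158 R=103
Round 3 (k=19): L=103 R=50

Answer: 220,158 158,103 103,50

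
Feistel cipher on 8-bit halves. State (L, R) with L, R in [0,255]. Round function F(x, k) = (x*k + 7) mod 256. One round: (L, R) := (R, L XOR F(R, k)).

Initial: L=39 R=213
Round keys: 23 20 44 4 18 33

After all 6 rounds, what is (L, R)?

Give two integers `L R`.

Round 1 (k=23): L=213 R=13
Round 2 (k=20): L=13 R=222
Round 3 (k=44): L=222 R=34
Round 4 (k=4): L=34 R=81
Round 5 (k=18): L=81 R=155
Round 6 (k=33): L=155 R=83

Answer: 155 83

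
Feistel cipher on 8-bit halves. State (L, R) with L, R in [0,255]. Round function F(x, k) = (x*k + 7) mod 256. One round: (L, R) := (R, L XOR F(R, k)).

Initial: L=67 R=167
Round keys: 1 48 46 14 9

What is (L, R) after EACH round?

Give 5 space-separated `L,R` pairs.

Answer: 167,237 237,208 208,138 138,67 67,232

Derivation:
Round 1 (k=1): L=167 R=237
Round 2 (k=48): L=237 R=208
Round 3 (k=46): L=208 R=138
Round 4 (k=14): L=138 R=67
Round 5 (k=9): L=67 R=232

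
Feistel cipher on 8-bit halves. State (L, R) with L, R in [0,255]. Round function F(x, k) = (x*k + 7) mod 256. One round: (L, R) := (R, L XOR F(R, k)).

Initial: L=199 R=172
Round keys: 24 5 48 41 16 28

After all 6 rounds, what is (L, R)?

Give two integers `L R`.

Answer: 32 218

Derivation:
Round 1 (k=24): L=172 R=224
Round 2 (k=5): L=224 R=203
Round 3 (k=48): L=203 R=247
Round 4 (k=41): L=247 R=93
Round 5 (k=16): L=93 R=32
Round 6 (k=28): L=32 R=218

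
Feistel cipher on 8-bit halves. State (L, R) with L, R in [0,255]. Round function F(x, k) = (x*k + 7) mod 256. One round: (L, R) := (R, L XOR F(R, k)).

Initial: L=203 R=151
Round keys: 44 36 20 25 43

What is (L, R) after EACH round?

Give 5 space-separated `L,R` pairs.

Answer: 151,48 48,80 80,119 119,246 246,46

Derivation:
Round 1 (k=44): L=151 R=48
Round 2 (k=36): L=48 R=80
Round 3 (k=20): L=80 R=119
Round 4 (k=25): L=119 R=246
Round 5 (k=43): L=246 R=46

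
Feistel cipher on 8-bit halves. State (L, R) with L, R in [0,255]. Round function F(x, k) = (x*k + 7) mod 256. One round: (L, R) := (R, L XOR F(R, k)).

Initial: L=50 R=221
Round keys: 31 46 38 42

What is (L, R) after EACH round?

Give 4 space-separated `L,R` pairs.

Answer: 221,248 248,74 74,251 251,127

Derivation:
Round 1 (k=31): L=221 R=248
Round 2 (k=46): L=248 R=74
Round 3 (k=38): L=74 R=251
Round 4 (k=42): L=251 R=127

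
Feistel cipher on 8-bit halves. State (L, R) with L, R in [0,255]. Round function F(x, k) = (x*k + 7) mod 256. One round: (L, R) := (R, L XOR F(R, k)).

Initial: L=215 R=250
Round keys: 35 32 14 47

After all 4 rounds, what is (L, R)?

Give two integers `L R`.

Answer: 191 165

Derivation:
Round 1 (k=35): L=250 R=226
Round 2 (k=32): L=226 R=189
Round 3 (k=14): L=189 R=191
Round 4 (k=47): L=191 R=165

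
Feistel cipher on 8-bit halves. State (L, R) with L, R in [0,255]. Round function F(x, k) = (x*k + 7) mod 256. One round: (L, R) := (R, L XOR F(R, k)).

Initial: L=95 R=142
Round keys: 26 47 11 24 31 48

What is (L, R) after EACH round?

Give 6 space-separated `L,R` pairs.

Answer: 142,44 44,149 149,66 66,162 162,231 231,245

Derivation:
Round 1 (k=26): L=142 R=44
Round 2 (k=47): L=44 R=149
Round 3 (k=11): L=149 R=66
Round 4 (k=24): L=66 R=162
Round 5 (k=31): L=162 R=231
Round 6 (k=48): L=231 R=245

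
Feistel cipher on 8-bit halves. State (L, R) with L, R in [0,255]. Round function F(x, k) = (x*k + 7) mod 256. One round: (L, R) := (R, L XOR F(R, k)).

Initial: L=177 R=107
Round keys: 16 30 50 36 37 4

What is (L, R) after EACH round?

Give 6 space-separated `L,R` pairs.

Answer: 107,6 6,208 208,161 161,123 123,111 111,184

Derivation:
Round 1 (k=16): L=107 R=6
Round 2 (k=30): L=6 R=208
Round 3 (k=50): L=208 R=161
Round 4 (k=36): L=161 R=123
Round 5 (k=37): L=123 R=111
Round 6 (k=4): L=111 R=184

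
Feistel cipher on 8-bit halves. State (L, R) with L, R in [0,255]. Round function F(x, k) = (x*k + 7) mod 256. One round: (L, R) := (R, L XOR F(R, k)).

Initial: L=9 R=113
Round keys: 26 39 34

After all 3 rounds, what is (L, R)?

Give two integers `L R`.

Answer: 206 235

Derivation:
Round 1 (k=26): L=113 R=136
Round 2 (k=39): L=136 R=206
Round 3 (k=34): L=206 R=235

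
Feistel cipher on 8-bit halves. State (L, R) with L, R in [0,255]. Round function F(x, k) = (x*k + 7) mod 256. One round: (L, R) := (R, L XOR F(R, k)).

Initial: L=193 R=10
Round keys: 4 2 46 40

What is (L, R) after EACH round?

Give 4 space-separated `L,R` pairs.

Answer: 10,238 238,233 233,11 11,86

Derivation:
Round 1 (k=4): L=10 R=238
Round 2 (k=2): L=238 R=233
Round 3 (k=46): L=233 R=11
Round 4 (k=40): L=11 R=86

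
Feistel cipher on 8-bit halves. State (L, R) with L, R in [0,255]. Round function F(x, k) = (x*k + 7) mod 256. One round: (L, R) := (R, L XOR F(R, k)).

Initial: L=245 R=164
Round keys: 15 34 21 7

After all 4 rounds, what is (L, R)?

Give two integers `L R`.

Answer: 252 60

Derivation:
Round 1 (k=15): L=164 R=86
Round 2 (k=34): L=86 R=215
Round 3 (k=21): L=215 R=252
Round 4 (k=7): L=252 R=60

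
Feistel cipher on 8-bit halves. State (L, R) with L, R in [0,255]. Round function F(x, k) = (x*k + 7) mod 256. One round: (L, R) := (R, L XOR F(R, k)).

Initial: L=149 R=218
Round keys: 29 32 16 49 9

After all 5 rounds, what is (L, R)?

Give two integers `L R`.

Round 1 (k=29): L=218 R=44
Round 2 (k=32): L=44 R=93
Round 3 (k=16): L=93 R=251
Round 4 (k=49): L=251 R=79
Round 5 (k=9): L=79 R=53

Answer: 79 53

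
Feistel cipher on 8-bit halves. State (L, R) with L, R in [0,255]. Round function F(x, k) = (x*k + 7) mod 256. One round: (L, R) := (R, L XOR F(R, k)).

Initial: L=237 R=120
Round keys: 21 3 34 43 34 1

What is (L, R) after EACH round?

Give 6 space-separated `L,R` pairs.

Answer: 120,50 50,229 229,67 67,173 173,66 66,228

Derivation:
Round 1 (k=21): L=120 R=50
Round 2 (k=3): L=50 R=229
Round 3 (k=34): L=229 R=67
Round 4 (k=43): L=67 R=173
Round 5 (k=34): L=173 R=66
Round 6 (k=1): L=66 R=228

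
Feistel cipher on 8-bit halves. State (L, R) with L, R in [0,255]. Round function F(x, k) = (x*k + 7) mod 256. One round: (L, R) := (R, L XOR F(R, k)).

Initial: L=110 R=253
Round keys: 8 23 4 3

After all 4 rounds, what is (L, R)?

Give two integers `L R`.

Round 1 (k=8): L=253 R=129
Round 2 (k=23): L=129 R=99
Round 3 (k=4): L=99 R=18
Round 4 (k=3): L=18 R=94

Answer: 18 94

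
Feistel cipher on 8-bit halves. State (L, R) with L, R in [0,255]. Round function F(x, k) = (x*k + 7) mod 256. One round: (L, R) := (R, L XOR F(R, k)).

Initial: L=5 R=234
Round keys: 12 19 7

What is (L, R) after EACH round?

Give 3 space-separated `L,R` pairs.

Round 1 (k=12): L=234 R=250
Round 2 (k=19): L=250 R=127
Round 3 (k=7): L=127 R=122

Answer: 234,250 250,127 127,122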